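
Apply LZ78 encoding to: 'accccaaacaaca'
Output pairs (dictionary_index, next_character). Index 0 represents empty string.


LZ78 encoding steps:
Dictionary: {0: ''}
Step 1: w='' (idx 0), next='a' -> output (0, 'a'), add 'a' as idx 1
Step 2: w='' (idx 0), next='c' -> output (0, 'c'), add 'c' as idx 2
Step 3: w='c' (idx 2), next='c' -> output (2, 'c'), add 'cc' as idx 3
Step 4: w='c' (idx 2), next='a' -> output (2, 'a'), add 'ca' as idx 4
Step 5: w='a' (idx 1), next='a' -> output (1, 'a'), add 'aa' as idx 5
Step 6: w='ca' (idx 4), next='a' -> output (4, 'a'), add 'caa' as idx 6
Step 7: w='ca' (idx 4), end of input -> output (4, '')


Encoded: [(0, 'a'), (0, 'c'), (2, 'c'), (2, 'a'), (1, 'a'), (4, 'a'), (4, '')]


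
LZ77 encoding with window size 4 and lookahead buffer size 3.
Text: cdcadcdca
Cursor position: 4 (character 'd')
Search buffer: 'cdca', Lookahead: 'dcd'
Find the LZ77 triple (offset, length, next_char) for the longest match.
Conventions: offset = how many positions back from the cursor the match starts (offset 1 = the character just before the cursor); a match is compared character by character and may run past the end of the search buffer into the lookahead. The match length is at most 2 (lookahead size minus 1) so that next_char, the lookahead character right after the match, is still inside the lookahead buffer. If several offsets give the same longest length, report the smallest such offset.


Try each offset into the search buffer:
  offset=1 (pos 3, char 'a'): match length 0
  offset=2 (pos 2, char 'c'): match length 0
  offset=3 (pos 1, char 'd'): match length 2
  offset=4 (pos 0, char 'c'): match length 0
Longest match has length 2 at offset 3.
next_char = character at position 4 + 2 = 6 -> 'd'

Best match: offset=3, length=2 (matching 'dc' starting at position 1)
LZ77 triple: (3, 2, 'd')


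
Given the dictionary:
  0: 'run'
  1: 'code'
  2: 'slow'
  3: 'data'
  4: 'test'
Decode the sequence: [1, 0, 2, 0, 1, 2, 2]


Look up each index in the dictionary:
  1 -> 'code'
  0 -> 'run'
  2 -> 'slow'
  0 -> 'run'
  1 -> 'code'
  2 -> 'slow'
  2 -> 'slow'

Decoded: "code run slow run code slow slow"


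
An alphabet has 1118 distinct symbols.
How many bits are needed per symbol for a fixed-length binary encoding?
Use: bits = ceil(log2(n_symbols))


log2(1118) = 10.1267
Bracket: 2^10 = 1024 < 1118 <= 2^11 = 2048
So ceil(log2(1118)) = 11

bits = ceil(log2(1118)) = ceil(10.1267) = 11 bits


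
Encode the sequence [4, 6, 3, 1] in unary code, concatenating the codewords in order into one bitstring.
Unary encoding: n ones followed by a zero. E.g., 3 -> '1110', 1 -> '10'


Encode each number as n ones followed by a terminating 0:
  4 -> 11110 (5 bits)
  6 -> 1111110 (7 bits)
  3 -> 1110 (4 bits)
  1 -> 10 (2 bits)
Total length = 5 + 7 + 4 + 2 = 18 bits.

Unary([4, 6, 3, 1]) = 111101111110111010 (18 bits)


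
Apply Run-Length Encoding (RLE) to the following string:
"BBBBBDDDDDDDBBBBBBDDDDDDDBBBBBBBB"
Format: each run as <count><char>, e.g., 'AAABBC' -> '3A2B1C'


Scanning runs left to right:
  i=0: run of 'B' x 5 -> '5B'
  i=5: run of 'D' x 7 -> '7D'
  i=12: run of 'B' x 6 -> '6B'
  i=18: run of 'D' x 7 -> '7D'
  i=25: run of 'B' x 8 -> '8B'

RLE = 5B7D6B7D8B


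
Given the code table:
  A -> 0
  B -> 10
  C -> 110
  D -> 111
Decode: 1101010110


Decoding:
110 -> C
10 -> B
10 -> B
110 -> C


Result: CBBC


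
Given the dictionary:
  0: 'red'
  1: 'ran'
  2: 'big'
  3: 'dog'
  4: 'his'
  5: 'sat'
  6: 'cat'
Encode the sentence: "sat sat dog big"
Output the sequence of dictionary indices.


Look up each word in the dictionary:
  'sat' -> 5
  'sat' -> 5
  'dog' -> 3
  'big' -> 2

Encoded: [5, 5, 3, 2]


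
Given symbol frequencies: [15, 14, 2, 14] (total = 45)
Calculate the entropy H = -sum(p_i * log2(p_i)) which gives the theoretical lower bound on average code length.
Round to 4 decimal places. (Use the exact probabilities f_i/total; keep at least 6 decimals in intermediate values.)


Per-symbol terms -p_i * log2(p_i) with p_i = f_i/45:
  p = 15/45 = 0.333333: log2(p) = -1.584963, -p*log2(p) = 0.528321
  p = 14/45 = 0.311111: log2(p) = -1.684498, -p*log2(p) = 0.524066
  p = 2/45 = 0.044444: log2(p) = -4.491853, -p*log2(p) = 0.199638
  p = 14/45 = 0.311111: log2(p) = -1.684498, -p*log2(p) = 0.524066
H = 0.528321 + 0.524066 + 0.199638 + 0.524066 = 1.776091

H = 1.7761 bits/symbol


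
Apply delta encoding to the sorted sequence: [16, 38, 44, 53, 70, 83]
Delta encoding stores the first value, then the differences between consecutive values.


First value: 16
Deltas:
  38 - 16 = 22
  44 - 38 = 6
  53 - 44 = 9
  70 - 53 = 17
  83 - 70 = 13


Delta encoded: [16, 22, 6, 9, 17, 13]


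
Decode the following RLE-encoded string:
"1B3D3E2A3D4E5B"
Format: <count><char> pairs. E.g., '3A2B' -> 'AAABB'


Expanding each <count><char> pair:
  1B -> 'B'
  3D -> 'DDD'
  3E -> 'EEE'
  2A -> 'AA'
  3D -> 'DDD'
  4E -> 'EEEE'
  5B -> 'BBBBB'

Decoded = BDDDEEEAADDDEEEEBBBBB


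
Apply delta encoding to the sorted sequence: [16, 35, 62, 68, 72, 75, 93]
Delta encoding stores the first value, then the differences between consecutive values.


First value: 16
Deltas:
  35 - 16 = 19
  62 - 35 = 27
  68 - 62 = 6
  72 - 68 = 4
  75 - 72 = 3
  93 - 75 = 18


Delta encoded: [16, 19, 27, 6, 4, 3, 18]


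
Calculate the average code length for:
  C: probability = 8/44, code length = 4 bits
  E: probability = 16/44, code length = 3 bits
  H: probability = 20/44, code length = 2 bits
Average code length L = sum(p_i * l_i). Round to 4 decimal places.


Weighted contributions p_i * l_i:
  C: (8/44) * 4 = 32/44
  E: (16/44) * 3 = 48/44
  H: (20/44) * 2 = 40/44
Sum = (32 + 48 + 40)/44 = 120/44

L = 120/44 = 2.7273 bits/symbol


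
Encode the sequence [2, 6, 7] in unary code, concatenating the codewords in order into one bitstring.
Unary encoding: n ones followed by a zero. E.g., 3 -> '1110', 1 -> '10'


Encode each number as n ones followed by a terminating 0:
  2 -> 110 (3 bits)
  6 -> 1111110 (7 bits)
  7 -> 11111110 (8 bits)
Total length = 3 + 7 + 8 = 18 bits.

Unary([2, 6, 7]) = 110111111011111110 (18 bits)


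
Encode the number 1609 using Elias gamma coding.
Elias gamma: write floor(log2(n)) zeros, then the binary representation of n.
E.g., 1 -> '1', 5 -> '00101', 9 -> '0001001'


num_bits = floor(log2(1609)) + 1 = 11
leading_zeros = num_bits - 1 = 10
binary(1609) = 11001001001

Elias gamma(1609) = '0000000000' + '11001001001' = 000000000011001001001 (21 bits)


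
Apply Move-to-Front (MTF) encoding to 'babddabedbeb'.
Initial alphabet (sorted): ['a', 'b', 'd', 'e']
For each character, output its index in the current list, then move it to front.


MTF encoding:
'b': index 1 in ['a', 'b', 'd', 'e'] -> ['b', 'a', 'd', 'e']
'a': index 1 in ['b', 'a', 'd', 'e'] -> ['a', 'b', 'd', 'e']
'b': index 1 in ['a', 'b', 'd', 'e'] -> ['b', 'a', 'd', 'e']
'd': index 2 in ['b', 'a', 'd', 'e'] -> ['d', 'b', 'a', 'e']
'd': index 0 in ['d', 'b', 'a', 'e'] -> ['d', 'b', 'a', 'e']
'a': index 2 in ['d', 'b', 'a', 'e'] -> ['a', 'd', 'b', 'e']
'b': index 2 in ['a', 'd', 'b', 'e'] -> ['b', 'a', 'd', 'e']
'e': index 3 in ['b', 'a', 'd', 'e'] -> ['e', 'b', 'a', 'd']
'd': index 3 in ['e', 'b', 'a', 'd'] -> ['d', 'e', 'b', 'a']
'b': index 2 in ['d', 'e', 'b', 'a'] -> ['b', 'd', 'e', 'a']
'e': index 2 in ['b', 'd', 'e', 'a'] -> ['e', 'b', 'd', 'a']
'b': index 1 in ['e', 'b', 'd', 'a'] -> ['b', 'e', 'd', 'a']


Output: [1, 1, 1, 2, 0, 2, 2, 3, 3, 2, 2, 1]


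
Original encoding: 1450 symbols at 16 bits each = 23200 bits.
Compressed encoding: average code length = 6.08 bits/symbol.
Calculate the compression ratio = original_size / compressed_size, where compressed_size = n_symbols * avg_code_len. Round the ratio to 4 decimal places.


original_size = n_symbols * orig_bits = 1450 * 16 = 23200 bits
compressed_size = n_symbols * avg_code_len = 1450 * 6.08 = 8816.0 bits
ratio = original_size / compressed_size = 23200 / 8816.0 = 2.6316

Compression ratio = 2.6316


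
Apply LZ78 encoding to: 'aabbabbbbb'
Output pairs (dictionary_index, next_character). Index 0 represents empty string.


LZ78 encoding steps:
Dictionary: {0: ''}
Step 1: w='' (idx 0), next='a' -> output (0, 'a'), add 'a' as idx 1
Step 2: w='a' (idx 1), next='b' -> output (1, 'b'), add 'ab' as idx 2
Step 3: w='' (idx 0), next='b' -> output (0, 'b'), add 'b' as idx 3
Step 4: w='ab' (idx 2), next='b' -> output (2, 'b'), add 'abb' as idx 4
Step 5: w='b' (idx 3), next='b' -> output (3, 'b'), add 'bb' as idx 5
Step 6: w='b' (idx 3), end of input -> output (3, '')


Encoded: [(0, 'a'), (1, 'b'), (0, 'b'), (2, 'b'), (3, 'b'), (3, '')]


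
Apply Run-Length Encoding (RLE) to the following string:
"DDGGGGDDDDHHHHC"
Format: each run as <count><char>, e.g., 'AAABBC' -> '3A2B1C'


Scanning runs left to right:
  i=0: run of 'D' x 2 -> '2D'
  i=2: run of 'G' x 4 -> '4G'
  i=6: run of 'D' x 4 -> '4D'
  i=10: run of 'H' x 4 -> '4H'
  i=14: run of 'C' x 1 -> '1C'

RLE = 2D4G4D4H1C


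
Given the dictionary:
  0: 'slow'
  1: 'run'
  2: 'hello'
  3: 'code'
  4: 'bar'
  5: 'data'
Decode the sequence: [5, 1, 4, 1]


Look up each index in the dictionary:
  5 -> 'data'
  1 -> 'run'
  4 -> 'bar'
  1 -> 'run'

Decoded: "data run bar run"


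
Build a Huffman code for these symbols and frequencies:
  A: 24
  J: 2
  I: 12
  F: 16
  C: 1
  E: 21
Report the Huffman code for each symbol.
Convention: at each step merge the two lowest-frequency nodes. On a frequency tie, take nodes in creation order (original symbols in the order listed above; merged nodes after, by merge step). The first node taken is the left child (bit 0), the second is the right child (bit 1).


Huffman tree construction:
Step 1: Merge C(1) + J(2) = 3
Step 2: Merge (C+J)(3) + I(12) = 15
Step 3: Merge ((C+J)+I)(15) + F(16) = 31
Step 4: Merge E(21) + A(24) = 45
Step 5: Merge (((C+J)+I)+F)(31) + (E+A)(45) = 76
Read each symbol's code off the tree from the root (left child = 0, right child = 1).

Codes:
  A: 11 (length 2)
  J: 0001 (length 4)
  I: 001 (length 3)
  F: 01 (length 2)
  C: 0000 (length 4)
  E: 10 (length 2)
Average code length: 170/76 = 2.2368 bits/symbol


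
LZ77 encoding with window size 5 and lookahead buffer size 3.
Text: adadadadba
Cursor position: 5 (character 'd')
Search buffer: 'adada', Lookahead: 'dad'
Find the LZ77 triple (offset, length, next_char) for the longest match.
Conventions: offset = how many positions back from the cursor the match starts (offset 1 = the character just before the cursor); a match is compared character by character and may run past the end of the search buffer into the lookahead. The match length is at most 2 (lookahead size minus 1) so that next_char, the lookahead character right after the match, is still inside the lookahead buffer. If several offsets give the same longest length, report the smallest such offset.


Try each offset into the search buffer:
  offset=1 (pos 4, char 'a'): match length 0
  offset=2 (pos 3, char 'd'): match length 2
  offset=3 (pos 2, char 'a'): match length 0
  offset=4 (pos 1, char 'd'): match length 2
  offset=5 (pos 0, char 'a'): match length 0
Longest match has length 2, found at offsets 2, 4; take the smallest, offset 2.
next_char = character at position 5 + 2 = 7 -> 'd'

Best match: offset=2, length=2 (matching 'da' starting at position 3)
LZ77 triple: (2, 2, 'd')


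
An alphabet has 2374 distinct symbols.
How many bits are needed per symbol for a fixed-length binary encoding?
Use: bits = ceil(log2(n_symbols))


log2(2374) = 11.2131
Bracket: 2^11 = 2048 < 2374 <= 2^12 = 4096
So ceil(log2(2374)) = 12

bits = ceil(log2(2374)) = ceil(11.2131) = 12 bits


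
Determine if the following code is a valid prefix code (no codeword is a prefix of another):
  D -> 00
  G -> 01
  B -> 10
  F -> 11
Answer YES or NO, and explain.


Checking each pair (does one codeword prefix another?):
  D='00' vs G='01': no prefix
  D='00' vs B='10': no prefix
  D='00' vs F='11': no prefix
  G='01' vs D='00': no prefix
  G='01' vs B='10': no prefix
  G='01' vs F='11': no prefix
  B='10' vs D='00': no prefix
  B='10' vs G='01': no prefix
  B='10' vs F='11': no prefix
  F='11' vs D='00': no prefix
  F='11' vs G='01': no prefix
  F='11' vs B='10': no prefix
No violation found over all pairs.

YES -- this is a valid prefix code. No codeword is a prefix of any other codeword.


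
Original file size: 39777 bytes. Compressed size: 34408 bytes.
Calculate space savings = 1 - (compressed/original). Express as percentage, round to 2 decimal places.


ratio = compressed/original = 34408/39777 = 0.865023
savings = 1 - ratio = 1 - 0.865023 = 0.134977
as a percentage: 0.134977 * 100 = 13.5%

Space savings = 1 - 34408/39777 = 13.5%


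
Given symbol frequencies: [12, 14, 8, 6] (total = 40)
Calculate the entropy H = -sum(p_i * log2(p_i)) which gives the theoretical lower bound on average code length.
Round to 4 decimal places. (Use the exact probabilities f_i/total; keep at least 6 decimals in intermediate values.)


Per-symbol terms -p_i * log2(p_i) with p_i = f_i/40:
  p = 12/40 = 0.300000: log2(p) = -1.736966, -p*log2(p) = 0.521090
  p = 14/40 = 0.350000: log2(p) = -1.514573, -p*log2(p) = 0.530101
  p = 8/40 = 0.200000: log2(p) = -2.321928, -p*log2(p) = 0.464386
  p = 6/40 = 0.150000: log2(p) = -2.736966, -p*log2(p) = 0.410545
H = 0.521090 + 0.530101 + 0.464386 + 0.410545 = 1.926122

H = 1.9261 bits/symbol


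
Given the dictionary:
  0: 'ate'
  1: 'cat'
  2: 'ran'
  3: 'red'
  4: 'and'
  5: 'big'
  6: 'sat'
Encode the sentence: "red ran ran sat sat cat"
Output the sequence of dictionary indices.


Look up each word in the dictionary:
  'red' -> 3
  'ran' -> 2
  'ran' -> 2
  'sat' -> 6
  'sat' -> 6
  'cat' -> 1

Encoded: [3, 2, 2, 6, 6, 1]


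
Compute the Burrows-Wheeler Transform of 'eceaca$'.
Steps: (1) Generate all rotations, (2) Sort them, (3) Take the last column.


Rotations (sorted):
  0: $eceaca -> last char: a
  1: a$eceac -> last char: c
  2: aca$ece -> last char: e
  3: ca$ecea -> last char: a
  4: ceaca$e -> last char: e
  5: eaca$ec -> last char: c
  6: eceaca$ -> last char: $


BWT = aceaec$


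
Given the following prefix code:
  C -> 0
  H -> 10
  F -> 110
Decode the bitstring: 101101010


Decoding step by step:
Bits 10 -> H
Bits 110 -> F
Bits 10 -> H
Bits 10 -> H


Decoded message: HFHH


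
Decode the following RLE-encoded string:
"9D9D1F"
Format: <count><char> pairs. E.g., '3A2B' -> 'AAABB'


Expanding each <count><char> pair:
  9D -> 'DDDDDDDDD'
  9D -> 'DDDDDDDDD'
  1F -> 'F'

Decoded = DDDDDDDDDDDDDDDDDDF


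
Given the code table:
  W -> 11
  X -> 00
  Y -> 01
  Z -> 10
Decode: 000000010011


Decoding:
00 -> X
00 -> X
00 -> X
01 -> Y
00 -> X
11 -> W


Result: XXXYXW


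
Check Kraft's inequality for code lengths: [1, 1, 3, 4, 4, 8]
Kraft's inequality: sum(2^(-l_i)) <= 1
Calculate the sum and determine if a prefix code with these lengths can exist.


Sum = 2^(-1) + 2^(-1) + 2^(-3) + 2^(-4) + 2^(-4) + 2^(-8)
    = 0.5 + 0.5 + 0.125 + 0.0625 + 0.0625 + 0.00390625
    = 321/256 = 1.25390625
Since 1.25390625 > 1, Kraft's inequality is NOT satisfied.
A prefix code with these lengths CANNOT exist.

Kraft sum = 1.25390625. Not satisfied.


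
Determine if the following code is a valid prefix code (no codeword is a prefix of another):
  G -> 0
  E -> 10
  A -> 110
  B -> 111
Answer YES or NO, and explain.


Checking each pair (does one codeword prefix another?):
  G='0' vs E='10': no prefix
  G='0' vs A='110': no prefix
  G='0' vs B='111': no prefix
  E='10' vs G='0': no prefix
  E='10' vs A='110': no prefix
  E='10' vs B='111': no prefix
  A='110' vs G='0': no prefix
  A='110' vs E='10': no prefix
  A='110' vs B='111': no prefix
  B='111' vs G='0': no prefix
  B='111' vs E='10': no prefix
  B='111' vs A='110': no prefix
No violation found over all pairs.

YES -- this is a valid prefix code. No codeword is a prefix of any other codeword.


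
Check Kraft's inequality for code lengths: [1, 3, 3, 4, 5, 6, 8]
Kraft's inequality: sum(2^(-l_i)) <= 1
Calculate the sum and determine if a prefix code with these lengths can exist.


Sum = 2^(-1) + 2^(-3) + 2^(-3) + 2^(-4) + 2^(-5) + 2^(-6) + 2^(-8)
    = 0.5 + 0.125 + 0.125 + 0.0625 + 0.03125 + 0.015625 + 0.00390625
    = 221/256 = 0.86328125
Since 0.86328125 <= 1, Kraft's inequality IS satisfied.
A prefix code with these lengths CAN exist.

Kraft sum = 0.86328125. Satisfied.


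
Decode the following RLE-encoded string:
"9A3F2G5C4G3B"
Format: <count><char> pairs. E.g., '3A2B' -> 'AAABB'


Expanding each <count><char> pair:
  9A -> 'AAAAAAAAA'
  3F -> 'FFF'
  2G -> 'GG'
  5C -> 'CCCCC'
  4G -> 'GGGG'
  3B -> 'BBB'

Decoded = AAAAAAAAAFFFGGCCCCCGGGGBBB


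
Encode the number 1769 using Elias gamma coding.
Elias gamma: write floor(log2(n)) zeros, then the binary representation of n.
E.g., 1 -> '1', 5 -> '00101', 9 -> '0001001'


num_bits = floor(log2(1769)) + 1 = 11
leading_zeros = num_bits - 1 = 10
binary(1769) = 11011101001

Elias gamma(1769) = '0000000000' + '11011101001' = 000000000011011101001 (21 bits)


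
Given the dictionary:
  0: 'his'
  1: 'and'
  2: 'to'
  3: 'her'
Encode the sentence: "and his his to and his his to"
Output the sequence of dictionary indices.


Look up each word in the dictionary:
  'and' -> 1
  'his' -> 0
  'his' -> 0
  'to' -> 2
  'and' -> 1
  'his' -> 0
  'his' -> 0
  'to' -> 2

Encoded: [1, 0, 0, 2, 1, 0, 0, 2]


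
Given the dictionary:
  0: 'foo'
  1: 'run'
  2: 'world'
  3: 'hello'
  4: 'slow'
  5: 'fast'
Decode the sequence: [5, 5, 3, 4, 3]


Look up each index in the dictionary:
  5 -> 'fast'
  5 -> 'fast'
  3 -> 'hello'
  4 -> 'slow'
  3 -> 'hello'

Decoded: "fast fast hello slow hello"


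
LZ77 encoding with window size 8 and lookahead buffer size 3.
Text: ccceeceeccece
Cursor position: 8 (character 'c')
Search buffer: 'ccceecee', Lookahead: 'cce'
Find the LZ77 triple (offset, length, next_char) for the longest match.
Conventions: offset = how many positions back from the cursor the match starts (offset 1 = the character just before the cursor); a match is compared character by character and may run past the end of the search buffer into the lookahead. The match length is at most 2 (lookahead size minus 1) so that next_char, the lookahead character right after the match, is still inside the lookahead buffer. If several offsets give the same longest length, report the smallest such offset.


Try each offset into the search buffer:
  offset=1 (pos 7, char 'e'): match length 0
  offset=2 (pos 6, char 'e'): match length 0
  offset=3 (pos 5, char 'c'): match length 1
  offset=4 (pos 4, char 'e'): match length 0
  offset=5 (pos 3, char 'e'): match length 0
  offset=6 (pos 2, char 'c'): match length 1
  offset=7 (pos 1, char 'c'): match length 2
  offset=8 (pos 0, char 'c'): match length 2
Longest match has length 2, found at offsets 7, 8; take the smallest, offset 7.
next_char = character at position 8 + 2 = 10 -> 'e'

Best match: offset=7, length=2 (matching 'cc' starting at position 1)
LZ77 triple: (7, 2, 'e')


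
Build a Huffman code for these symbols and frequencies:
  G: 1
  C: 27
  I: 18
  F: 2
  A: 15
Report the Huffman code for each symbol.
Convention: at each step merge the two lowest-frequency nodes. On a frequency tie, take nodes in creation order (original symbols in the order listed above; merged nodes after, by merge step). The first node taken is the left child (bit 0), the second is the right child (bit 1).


Huffman tree construction:
Step 1: Merge G(1) + F(2) = 3
Step 2: Merge (G+F)(3) + A(15) = 18
Step 3: Merge I(18) + ((G+F)+A)(18) = 36
Step 4: Merge C(27) + (I+((G+F)+A))(36) = 63
Read each symbol's code off the tree from the root (left child = 0, right child = 1).

Codes:
  G: 1100 (length 4)
  C: 0 (length 1)
  I: 10 (length 2)
  F: 1101 (length 4)
  A: 111 (length 3)
Average code length: 120/63 = 1.9048 bits/symbol


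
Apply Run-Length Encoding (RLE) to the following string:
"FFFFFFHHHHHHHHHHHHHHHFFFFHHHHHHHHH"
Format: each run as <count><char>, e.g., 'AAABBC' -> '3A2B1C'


Scanning runs left to right:
  i=0: run of 'F' x 6 -> '6F'
  i=6: run of 'H' x 15 -> '15H'
  i=21: run of 'F' x 4 -> '4F'
  i=25: run of 'H' x 9 -> '9H'

RLE = 6F15H4F9H


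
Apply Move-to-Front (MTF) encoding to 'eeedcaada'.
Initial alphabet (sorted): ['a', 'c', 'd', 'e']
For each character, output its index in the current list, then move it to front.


MTF encoding:
'e': index 3 in ['a', 'c', 'd', 'e'] -> ['e', 'a', 'c', 'd']
'e': index 0 in ['e', 'a', 'c', 'd'] -> ['e', 'a', 'c', 'd']
'e': index 0 in ['e', 'a', 'c', 'd'] -> ['e', 'a', 'c', 'd']
'd': index 3 in ['e', 'a', 'c', 'd'] -> ['d', 'e', 'a', 'c']
'c': index 3 in ['d', 'e', 'a', 'c'] -> ['c', 'd', 'e', 'a']
'a': index 3 in ['c', 'd', 'e', 'a'] -> ['a', 'c', 'd', 'e']
'a': index 0 in ['a', 'c', 'd', 'e'] -> ['a', 'c', 'd', 'e']
'd': index 2 in ['a', 'c', 'd', 'e'] -> ['d', 'a', 'c', 'e']
'a': index 1 in ['d', 'a', 'c', 'e'] -> ['a', 'd', 'c', 'e']


Output: [3, 0, 0, 3, 3, 3, 0, 2, 1]


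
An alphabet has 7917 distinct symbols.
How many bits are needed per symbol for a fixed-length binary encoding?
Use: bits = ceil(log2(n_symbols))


log2(7917) = 12.9507
Bracket: 2^12 = 4096 < 7917 <= 2^13 = 8192
So ceil(log2(7917)) = 13

bits = ceil(log2(7917)) = ceil(12.9507) = 13 bits


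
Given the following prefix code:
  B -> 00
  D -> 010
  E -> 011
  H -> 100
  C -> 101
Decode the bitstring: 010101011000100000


Decoding step by step:
Bits 010 -> D
Bits 101 -> C
Bits 011 -> E
Bits 00 -> B
Bits 010 -> D
Bits 00 -> B
Bits 00 -> B


Decoded message: DCEBDBB


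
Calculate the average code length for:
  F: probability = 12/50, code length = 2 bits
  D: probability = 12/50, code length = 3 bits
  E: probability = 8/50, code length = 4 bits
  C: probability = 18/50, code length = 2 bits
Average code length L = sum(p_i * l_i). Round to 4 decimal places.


Weighted contributions p_i * l_i:
  F: (12/50) * 2 = 24/50
  D: (12/50) * 3 = 36/50
  E: (8/50) * 4 = 32/50
  C: (18/50) * 2 = 36/50
Sum = (24 + 36 + 32 + 36)/50 = 128/50

L = 128/50 = 2.5600 bits/symbol


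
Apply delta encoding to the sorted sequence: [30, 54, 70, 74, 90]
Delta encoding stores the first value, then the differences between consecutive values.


First value: 30
Deltas:
  54 - 30 = 24
  70 - 54 = 16
  74 - 70 = 4
  90 - 74 = 16


Delta encoded: [30, 24, 16, 4, 16]


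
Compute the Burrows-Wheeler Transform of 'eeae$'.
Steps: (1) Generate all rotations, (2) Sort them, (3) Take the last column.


Rotations (sorted):
  0: $eeae -> last char: e
  1: ae$ee -> last char: e
  2: e$eea -> last char: a
  3: eae$e -> last char: e
  4: eeae$ -> last char: $


BWT = eeae$


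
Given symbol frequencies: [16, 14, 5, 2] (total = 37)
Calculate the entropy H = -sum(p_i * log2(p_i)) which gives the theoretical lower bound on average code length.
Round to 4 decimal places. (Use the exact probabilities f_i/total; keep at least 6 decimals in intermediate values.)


Per-symbol terms -p_i * log2(p_i) with p_i = f_i/37:
  p = 16/37 = 0.432432: log2(p) = -1.209453, -p*log2(p) = 0.523007
  p = 14/37 = 0.378378: log2(p) = -1.402098, -p*log2(p) = 0.530524
  p = 5/37 = 0.135135: log2(p) = -2.887525, -p*log2(p) = 0.390206
  p = 2/37 = 0.054054: log2(p) = -4.209453, -p*log2(p) = 0.227538
H = 0.523007 + 0.530524 + 0.390206 + 0.227538 = 1.671275

H = 1.6713 bits/symbol


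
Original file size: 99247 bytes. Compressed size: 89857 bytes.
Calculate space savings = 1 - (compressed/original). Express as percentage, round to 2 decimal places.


ratio = compressed/original = 89857/99247 = 0.905388
savings = 1 - ratio = 1 - 0.905388 = 0.094612
as a percentage: 0.094612 * 100 = 9.46%

Space savings = 1 - 89857/99247 = 9.46%


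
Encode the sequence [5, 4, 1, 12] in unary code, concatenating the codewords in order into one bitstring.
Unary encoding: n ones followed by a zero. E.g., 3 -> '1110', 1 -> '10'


Encode each number as n ones followed by a terminating 0:
  5 -> 111110 (6 bits)
  4 -> 11110 (5 bits)
  1 -> 10 (2 bits)
  12 -> 1111111111110 (13 bits)
Total length = 6 + 5 + 2 + 13 = 26 bits.

Unary([5, 4, 1, 12]) = 11111011110101111111111110 (26 bits)


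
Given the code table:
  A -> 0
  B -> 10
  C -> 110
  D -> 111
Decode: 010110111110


Decoding:
0 -> A
10 -> B
110 -> C
111 -> D
110 -> C


Result: ABCDC


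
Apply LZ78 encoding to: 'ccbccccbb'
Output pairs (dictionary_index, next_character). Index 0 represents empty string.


LZ78 encoding steps:
Dictionary: {0: ''}
Step 1: w='' (idx 0), next='c' -> output (0, 'c'), add 'c' as idx 1
Step 2: w='c' (idx 1), next='b' -> output (1, 'b'), add 'cb' as idx 2
Step 3: w='c' (idx 1), next='c' -> output (1, 'c'), add 'cc' as idx 3
Step 4: w='cc' (idx 3), next='b' -> output (3, 'b'), add 'ccb' as idx 4
Step 5: w='' (idx 0), next='b' -> output (0, 'b'), add 'b' as idx 5


Encoded: [(0, 'c'), (1, 'b'), (1, 'c'), (3, 'b'), (0, 'b')]


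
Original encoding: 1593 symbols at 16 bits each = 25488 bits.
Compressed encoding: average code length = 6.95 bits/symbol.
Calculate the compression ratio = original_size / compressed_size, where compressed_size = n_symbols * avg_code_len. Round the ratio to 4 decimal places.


original_size = n_symbols * orig_bits = 1593 * 16 = 25488 bits
compressed_size = n_symbols * avg_code_len = 1593 * 6.95 = 11071.35 bits
ratio = original_size / compressed_size = 25488 / 11071.35 = 2.3022

Compression ratio = 2.3022


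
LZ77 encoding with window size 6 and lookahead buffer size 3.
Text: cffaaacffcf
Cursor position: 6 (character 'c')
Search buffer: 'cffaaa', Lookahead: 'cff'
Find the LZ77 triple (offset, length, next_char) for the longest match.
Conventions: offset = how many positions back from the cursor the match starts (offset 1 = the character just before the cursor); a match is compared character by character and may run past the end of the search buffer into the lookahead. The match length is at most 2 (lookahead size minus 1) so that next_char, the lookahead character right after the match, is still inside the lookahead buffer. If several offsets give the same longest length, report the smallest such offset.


Try each offset into the search buffer:
  offset=1 (pos 5, char 'a'): match length 0
  offset=2 (pos 4, char 'a'): match length 0
  offset=3 (pos 3, char 'a'): match length 0
  offset=4 (pos 2, char 'f'): match length 0
  offset=5 (pos 1, char 'f'): match length 0
  offset=6 (pos 0, char 'c'): match length 2
Longest match has length 2 at offset 6.
next_char = character at position 6 + 2 = 8 -> 'f'

Best match: offset=6, length=2 (matching 'cf' starting at position 0)
LZ77 triple: (6, 2, 'f')


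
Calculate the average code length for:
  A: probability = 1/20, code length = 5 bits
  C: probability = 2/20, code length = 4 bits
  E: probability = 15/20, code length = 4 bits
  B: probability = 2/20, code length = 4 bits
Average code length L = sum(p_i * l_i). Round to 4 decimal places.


Weighted contributions p_i * l_i:
  A: (1/20) * 5 = 5/20
  C: (2/20) * 4 = 8/20
  E: (15/20) * 4 = 60/20
  B: (2/20) * 4 = 8/20
Sum = (5 + 8 + 60 + 8)/20 = 81/20

L = 81/20 = 4.0500 bits/symbol


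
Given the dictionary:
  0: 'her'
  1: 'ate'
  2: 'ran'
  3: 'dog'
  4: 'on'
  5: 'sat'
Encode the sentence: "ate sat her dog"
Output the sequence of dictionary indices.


Look up each word in the dictionary:
  'ate' -> 1
  'sat' -> 5
  'her' -> 0
  'dog' -> 3

Encoded: [1, 5, 0, 3]


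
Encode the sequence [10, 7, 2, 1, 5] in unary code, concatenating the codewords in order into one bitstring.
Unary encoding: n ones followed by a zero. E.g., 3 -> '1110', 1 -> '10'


Encode each number as n ones followed by a terminating 0:
  10 -> 11111111110 (11 bits)
  7 -> 11111110 (8 bits)
  2 -> 110 (3 bits)
  1 -> 10 (2 bits)
  5 -> 111110 (6 bits)
Total length = 11 + 8 + 3 + 2 + 6 = 30 bits.

Unary([10, 7, 2, 1, 5]) = 111111111101111111011010111110 (30 bits)


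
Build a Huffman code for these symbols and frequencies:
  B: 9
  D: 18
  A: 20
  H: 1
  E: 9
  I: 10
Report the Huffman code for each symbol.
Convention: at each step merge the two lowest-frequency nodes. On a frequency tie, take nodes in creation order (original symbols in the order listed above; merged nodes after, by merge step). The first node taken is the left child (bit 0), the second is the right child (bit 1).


Huffman tree construction:
Step 1: Merge H(1) + B(9) = 10
Step 2: Merge E(9) + I(10) = 19
Step 3: Merge (H+B)(10) + D(18) = 28
Step 4: Merge (E+I)(19) + A(20) = 39
Step 5: Merge ((H+B)+D)(28) + ((E+I)+A)(39) = 67
Read each symbol's code off the tree from the root (left child = 0, right child = 1).

Codes:
  B: 001 (length 3)
  D: 01 (length 2)
  A: 11 (length 2)
  H: 000 (length 3)
  E: 100 (length 3)
  I: 101 (length 3)
Average code length: 163/67 = 2.4328 bits/symbol


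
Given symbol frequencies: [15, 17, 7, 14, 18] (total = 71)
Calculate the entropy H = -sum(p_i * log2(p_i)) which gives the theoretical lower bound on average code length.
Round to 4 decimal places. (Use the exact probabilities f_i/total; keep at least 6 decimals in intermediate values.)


Per-symbol terms -p_i * log2(p_i) with p_i = f_i/71:
  p = 15/71 = 0.211268: log2(p) = -2.242857, -p*log2(p) = 0.473843
  p = 17/71 = 0.239437: log2(p) = -2.062284, -p*log2(p) = 0.493786
  p = 7/71 = 0.098592: log2(p) = -3.342392, -p*log2(p) = 0.329532
  p = 14/71 = 0.197183: log2(p) = -2.342392, -p*log2(p) = 0.461880
  p = 18/71 = 0.253521: log2(p) = -1.979822, -p*log2(p) = 0.501927
H = 0.473843 + 0.493786 + 0.329532 + 0.461880 + 0.501927 = 2.260968

H = 2.261 bits/symbol


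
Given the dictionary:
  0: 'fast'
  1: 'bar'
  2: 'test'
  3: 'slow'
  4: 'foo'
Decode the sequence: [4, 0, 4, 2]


Look up each index in the dictionary:
  4 -> 'foo'
  0 -> 'fast'
  4 -> 'foo'
  2 -> 'test'

Decoded: "foo fast foo test"


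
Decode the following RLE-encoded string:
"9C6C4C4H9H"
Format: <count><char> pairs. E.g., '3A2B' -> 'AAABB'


Expanding each <count><char> pair:
  9C -> 'CCCCCCCCC'
  6C -> 'CCCCCC'
  4C -> 'CCCC'
  4H -> 'HHHH'
  9H -> 'HHHHHHHHH'

Decoded = CCCCCCCCCCCCCCCCCCCHHHHHHHHHHHHH


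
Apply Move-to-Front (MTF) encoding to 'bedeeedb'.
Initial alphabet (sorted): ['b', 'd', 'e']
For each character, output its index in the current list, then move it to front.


MTF encoding:
'b': index 0 in ['b', 'd', 'e'] -> ['b', 'd', 'e']
'e': index 2 in ['b', 'd', 'e'] -> ['e', 'b', 'd']
'd': index 2 in ['e', 'b', 'd'] -> ['d', 'e', 'b']
'e': index 1 in ['d', 'e', 'b'] -> ['e', 'd', 'b']
'e': index 0 in ['e', 'd', 'b'] -> ['e', 'd', 'b']
'e': index 0 in ['e', 'd', 'b'] -> ['e', 'd', 'b']
'd': index 1 in ['e', 'd', 'b'] -> ['d', 'e', 'b']
'b': index 2 in ['d', 'e', 'b'] -> ['b', 'd', 'e']


Output: [0, 2, 2, 1, 0, 0, 1, 2]


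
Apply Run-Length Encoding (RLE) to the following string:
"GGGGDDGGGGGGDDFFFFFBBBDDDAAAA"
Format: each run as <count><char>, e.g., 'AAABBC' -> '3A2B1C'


Scanning runs left to right:
  i=0: run of 'G' x 4 -> '4G'
  i=4: run of 'D' x 2 -> '2D'
  i=6: run of 'G' x 6 -> '6G'
  i=12: run of 'D' x 2 -> '2D'
  i=14: run of 'F' x 5 -> '5F'
  i=19: run of 'B' x 3 -> '3B'
  i=22: run of 'D' x 3 -> '3D'
  i=25: run of 'A' x 4 -> '4A'

RLE = 4G2D6G2D5F3B3D4A


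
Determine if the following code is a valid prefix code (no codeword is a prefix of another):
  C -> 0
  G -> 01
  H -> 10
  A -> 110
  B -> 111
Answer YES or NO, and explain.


Checking each pair (does one codeword prefix another?):
  C='0' vs G='01': prefix -- VIOLATION

NO -- this is NOT a valid prefix code. C (0) is a prefix of G (01).


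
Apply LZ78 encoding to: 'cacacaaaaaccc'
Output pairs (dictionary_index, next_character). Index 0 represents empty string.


LZ78 encoding steps:
Dictionary: {0: ''}
Step 1: w='' (idx 0), next='c' -> output (0, 'c'), add 'c' as idx 1
Step 2: w='' (idx 0), next='a' -> output (0, 'a'), add 'a' as idx 2
Step 3: w='c' (idx 1), next='a' -> output (1, 'a'), add 'ca' as idx 3
Step 4: w='ca' (idx 3), next='a' -> output (3, 'a'), add 'caa' as idx 4
Step 5: w='a' (idx 2), next='a' -> output (2, 'a'), add 'aa' as idx 5
Step 6: w='a' (idx 2), next='c' -> output (2, 'c'), add 'ac' as idx 6
Step 7: w='c' (idx 1), next='c' -> output (1, 'c'), add 'cc' as idx 7


Encoded: [(0, 'c'), (0, 'a'), (1, 'a'), (3, 'a'), (2, 'a'), (2, 'c'), (1, 'c')]


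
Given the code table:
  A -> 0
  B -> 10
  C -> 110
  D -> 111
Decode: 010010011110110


Decoding:
0 -> A
10 -> B
0 -> A
10 -> B
0 -> A
111 -> D
10 -> B
110 -> C


Result: ABABADBC


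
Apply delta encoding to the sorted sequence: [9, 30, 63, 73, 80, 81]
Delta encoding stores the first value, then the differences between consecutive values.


First value: 9
Deltas:
  30 - 9 = 21
  63 - 30 = 33
  73 - 63 = 10
  80 - 73 = 7
  81 - 80 = 1


Delta encoded: [9, 21, 33, 10, 7, 1]


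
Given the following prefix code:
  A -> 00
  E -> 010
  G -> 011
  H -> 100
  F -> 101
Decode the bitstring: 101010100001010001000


Decoding step by step:
Bits 101 -> F
Bits 010 -> E
Bits 100 -> H
Bits 00 -> A
Bits 101 -> F
Bits 00 -> A
Bits 010 -> E
Bits 00 -> A


Decoded message: FEHAFAEA


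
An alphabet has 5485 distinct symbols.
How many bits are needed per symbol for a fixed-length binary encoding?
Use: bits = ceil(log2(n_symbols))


log2(5485) = 12.4213
Bracket: 2^12 = 4096 < 5485 <= 2^13 = 8192
So ceil(log2(5485)) = 13

bits = ceil(log2(5485)) = ceil(12.4213) = 13 bits


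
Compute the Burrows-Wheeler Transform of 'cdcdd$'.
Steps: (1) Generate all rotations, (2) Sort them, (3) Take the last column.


Rotations (sorted):
  0: $cdcdd -> last char: d
  1: cdcdd$ -> last char: $
  2: cdd$cd -> last char: d
  3: d$cdcd -> last char: d
  4: dcdd$c -> last char: c
  5: dd$cdc -> last char: c


BWT = d$ddcc


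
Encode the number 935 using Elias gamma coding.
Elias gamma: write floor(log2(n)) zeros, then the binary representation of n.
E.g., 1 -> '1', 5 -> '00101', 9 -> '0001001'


num_bits = floor(log2(935)) + 1 = 10
leading_zeros = num_bits - 1 = 9
binary(935) = 1110100111

Elias gamma(935) = '000000000' + '1110100111' = 0000000001110100111 (19 bits)


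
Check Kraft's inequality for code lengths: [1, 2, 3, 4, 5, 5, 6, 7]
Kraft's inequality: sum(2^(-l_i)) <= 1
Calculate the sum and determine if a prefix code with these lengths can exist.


Sum = 2^(-1) + 2^(-2) + 2^(-3) + 2^(-4) + 2^(-5) + 2^(-5) + 2^(-6) + 2^(-7)
    = 0.5 + 0.25 + 0.125 + 0.0625 + 0.03125 + 0.03125 + 0.015625 + 0.0078125
    = 131/128 = 1.0234375
Since 1.0234375 > 1, Kraft's inequality is NOT satisfied.
A prefix code with these lengths CANNOT exist.

Kraft sum = 1.0234375. Not satisfied.


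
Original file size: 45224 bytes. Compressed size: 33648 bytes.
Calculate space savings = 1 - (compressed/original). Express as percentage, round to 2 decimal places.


ratio = compressed/original = 33648/45224 = 0.74403
savings = 1 - ratio = 1 - 0.74403 = 0.25597
as a percentage: 0.25597 * 100 = 25.6%

Space savings = 1 - 33648/45224 = 25.6%


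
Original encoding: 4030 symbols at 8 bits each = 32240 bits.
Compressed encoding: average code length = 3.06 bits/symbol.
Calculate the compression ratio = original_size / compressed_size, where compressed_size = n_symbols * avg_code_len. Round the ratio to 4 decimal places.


original_size = n_symbols * orig_bits = 4030 * 8 = 32240 bits
compressed_size = n_symbols * avg_code_len = 4030 * 3.06 = 12331.8 bits
ratio = original_size / compressed_size = 32240 / 12331.8 = 2.6144

Compression ratio = 2.6144


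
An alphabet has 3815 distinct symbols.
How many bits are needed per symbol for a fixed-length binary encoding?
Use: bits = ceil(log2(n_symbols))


log2(3815) = 11.8975
Bracket: 2^11 = 2048 < 3815 <= 2^12 = 4096
So ceil(log2(3815)) = 12

bits = ceil(log2(3815)) = ceil(11.8975) = 12 bits


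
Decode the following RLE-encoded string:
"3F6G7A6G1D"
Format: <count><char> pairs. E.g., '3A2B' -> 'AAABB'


Expanding each <count><char> pair:
  3F -> 'FFF'
  6G -> 'GGGGGG'
  7A -> 'AAAAAAA'
  6G -> 'GGGGGG'
  1D -> 'D'

Decoded = FFFGGGGGGAAAAAAAGGGGGGD


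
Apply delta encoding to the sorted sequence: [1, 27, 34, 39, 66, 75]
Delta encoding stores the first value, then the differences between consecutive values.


First value: 1
Deltas:
  27 - 1 = 26
  34 - 27 = 7
  39 - 34 = 5
  66 - 39 = 27
  75 - 66 = 9


Delta encoded: [1, 26, 7, 5, 27, 9]


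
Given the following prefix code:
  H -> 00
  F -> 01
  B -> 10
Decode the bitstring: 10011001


Decoding step by step:
Bits 10 -> B
Bits 01 -> F
Bits 10 -> B
Bits 01 -> F


Decoded message: BFBF


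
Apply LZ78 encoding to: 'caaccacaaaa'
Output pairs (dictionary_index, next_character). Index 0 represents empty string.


LZ78 encoding steps:
Dictionary: {0: ''}
Step 1: w='' (idx 0), next='c' -> output (0, 'c'), add 'c' as idx 1
Step 2: w='' (idx 0), next='a' -> output (0, 'a'), add 'a' as idx 2
Step 3: w='a' (idx 2), next='c' -> output (2, 'c'), add 'ac' as idx 3
Step 4: w='c' (idx 1), next='a' -> output (1, 'a'), add 'ca' as idx 4
Step 5: w='ca' (idx 4), next='a' -> output (4, 'a'), add 'caa' as idx 5
Step 6: w='a' (idx 2), next='a' -> output (2, 'a'), add 'aa' as idx 6


Encoded: [(0, 'c'), (0, 'a'), (2, 'c'), (1, 'a'), (4, 'a'), (2, 'a')]


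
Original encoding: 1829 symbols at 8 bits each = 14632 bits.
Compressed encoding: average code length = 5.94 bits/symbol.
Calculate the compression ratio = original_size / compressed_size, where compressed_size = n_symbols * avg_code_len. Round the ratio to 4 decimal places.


original_size = n_symbols * orig_bits = 1829 * 8 = 14632 bits
compressed_size = n_symbols * avg_code_len = 1829 * 5.94 = 10864.26 bits
ratio = original_size / compressed_size = 14632 / 10864.26 = 1.3468

Compression ratio = 1.3468


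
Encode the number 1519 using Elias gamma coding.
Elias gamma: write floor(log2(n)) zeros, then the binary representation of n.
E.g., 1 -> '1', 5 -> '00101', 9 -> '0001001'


num_bits = floor(log2(1519)) + 1 = 11
leading_zeros = num_bits - 1 = 10
binary(1519) = 10111101111

Elias gamma(1519) = '0000000000' + '10111101111' = 000000000010111101111 (21 bits)


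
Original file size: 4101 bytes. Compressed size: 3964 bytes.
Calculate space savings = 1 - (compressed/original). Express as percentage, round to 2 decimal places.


ratio = compressed/original = 3964/4101 = 0.966594
savings = 1 - ratio = 1 - 0.966594 = 0.033406
as a percentage: 0.033406 * 100 = 3.34%

Space savings = 1 - 3964/4101 = 3.34%


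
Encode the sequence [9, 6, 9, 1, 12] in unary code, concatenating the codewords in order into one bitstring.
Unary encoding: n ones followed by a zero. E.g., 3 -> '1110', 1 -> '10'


Encode each number as n ones followed by a terminating 0:
  9 -> 1111111110 (10 bits)
  6 -> 1111110 (7 bits)
  9 -> 1111111110 (10 bits)
  1 -> 10 (2 bits)
  12 -> 1111111111110 (13 bits)
Total length = 10 + 7 + 10 + 2 + 13 = 42 bits.

Unary([9, 6, 9, 1, 12]) = 111111111011111101111111110101111111111110 (42 bits)


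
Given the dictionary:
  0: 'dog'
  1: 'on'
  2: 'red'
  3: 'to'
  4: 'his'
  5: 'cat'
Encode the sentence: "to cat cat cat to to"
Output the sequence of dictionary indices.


Look up each word in the dictionary:
  'to' -> 3
  'cat' -> 5
  'cat' -> 5
  'cat' -> 5
  'to' -> 3
  'to' -> 3

Encoded: [3, 5, 5, 5, 3, 3]


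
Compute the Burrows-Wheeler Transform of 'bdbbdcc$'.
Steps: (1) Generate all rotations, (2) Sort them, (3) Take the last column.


Rotations (sorted):
  0: $bdbbdcc -> last char: c
  1: bbdcc$bd -> last char: d
  2: bdbbdcc$ -> last char: $
  3: bdcc$bdb -> last char: b
  4: c$bdbbdc -> last char: c
  5: cc$bdbbd -> last char: d
  6: dbbdcc$b -> last char: b
  7: dcc$bdbb -> last char: b


BWT = cd$bcdbb


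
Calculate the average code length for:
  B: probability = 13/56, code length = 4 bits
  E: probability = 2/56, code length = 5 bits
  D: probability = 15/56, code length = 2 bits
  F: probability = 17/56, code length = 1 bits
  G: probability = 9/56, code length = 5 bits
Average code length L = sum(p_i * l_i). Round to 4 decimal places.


Weighted contributions p_i * l_i:
  B: (13/56) * 4 = 52/56
  E: (2/56) * 5 = 10/56
  D: (15/56) * 2 = 30/56
  F: (17/56) * 1 = 17/56
  G: (9/56) * 5 = 45/56
Sum = (52 + 10 + 30 + 17 + 45)/56 = 154/56

L = 154/56 = 2.7500 bits/symbol
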